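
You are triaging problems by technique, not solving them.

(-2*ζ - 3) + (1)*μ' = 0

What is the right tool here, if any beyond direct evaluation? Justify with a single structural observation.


Method: no special technique — with μ absent the equation is not coupled at all: direct integration in ζ.


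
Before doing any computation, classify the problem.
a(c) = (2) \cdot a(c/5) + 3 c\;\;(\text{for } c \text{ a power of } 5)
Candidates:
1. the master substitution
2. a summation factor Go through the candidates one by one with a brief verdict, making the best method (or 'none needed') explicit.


Verdict: the master substitution — the argument shrinks by the factor 5, so measure the index on a logarithmic scale and the recursion becomes a shift.
- the master substitution — yes, a natural case for it.
- a summation factor — a divided-index call is outside the fixed-shift first-order family a summation factor normalizes.


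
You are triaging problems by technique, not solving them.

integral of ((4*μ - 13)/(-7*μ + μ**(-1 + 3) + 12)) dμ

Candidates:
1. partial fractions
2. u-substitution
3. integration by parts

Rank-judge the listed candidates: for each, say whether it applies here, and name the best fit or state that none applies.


Verdict: partial fractions — rational integrand, reducible denominator (-7*μ + μ**(-1 + 3) + 12): decompose first, integrate second.
- partial fractions: yes — fits the structure here.
- u-substitution — no subexpression of the integrand serves as a whole-integral substitution inner — individual terms may offer their own, but none carries its derivative as a factor of the full integrand; a working change of variable would have to be constructed from outside the expression.
- integration by parts: there is no nonconstant-polynomial-times-kernel split with an exp, sine, cosine (degree-1 argument), or logarithm partner.


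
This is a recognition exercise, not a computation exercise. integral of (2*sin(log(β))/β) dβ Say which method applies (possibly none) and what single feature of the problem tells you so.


Technique: u-substitution — viewed as a product, the integrand is a composition evaluated at log(β) times (a constant multiple of) that inner expression's derivative, so u = log(β) makes it elementary.


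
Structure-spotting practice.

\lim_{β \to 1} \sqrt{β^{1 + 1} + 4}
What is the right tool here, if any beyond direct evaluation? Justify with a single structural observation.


Method: no special technique — the function is continuous at 1; evaluation is itself the limit, no machinery required.


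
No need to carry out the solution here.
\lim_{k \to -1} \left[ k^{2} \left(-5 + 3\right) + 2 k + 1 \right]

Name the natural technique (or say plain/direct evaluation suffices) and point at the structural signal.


Diagnosis: no special technique — no denominator vanishes and nothing blows up at -1: direct substitution is the whole computation.


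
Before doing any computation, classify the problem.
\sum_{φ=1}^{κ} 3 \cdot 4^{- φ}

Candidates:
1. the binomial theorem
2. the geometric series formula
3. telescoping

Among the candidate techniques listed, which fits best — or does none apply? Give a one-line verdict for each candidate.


Verdict: the geometric series formula — consecutive terms stand in a fixed index-free ratio — the geometric sum formula closes it.
- the binomial theorem — there is no pair of bases whose matched powers would reassemble into a single binomial power.
- the geometric series formula — applicable, and directly so.
- telescoping: in the displayed form, no term reappears at a neighboring index to cancel against.


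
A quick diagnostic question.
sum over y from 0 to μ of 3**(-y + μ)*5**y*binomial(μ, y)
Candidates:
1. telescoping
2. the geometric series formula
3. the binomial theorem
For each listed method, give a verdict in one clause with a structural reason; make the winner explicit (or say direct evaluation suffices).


Technique: the binomial theorem — the binomial coefficients weight matched powers of 5 and 3, which is exactly the expansion of a binomial power.
- telescoping — computed from the summand as displayed, the partial sums build up without the pairwise collapse telescoping exploits.
- the geometric series formula: dividing successive terms gives an index-dependent quantity, not a constant.
- the binomial theorem: applies; the problem has the shape this method handles.


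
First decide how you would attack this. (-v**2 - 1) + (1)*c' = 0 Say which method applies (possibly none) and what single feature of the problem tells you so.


Verdict: no special technique — solved for the derivative, c never appears on the right — this is a direct integration in v, not a differential-equations problem at heart.


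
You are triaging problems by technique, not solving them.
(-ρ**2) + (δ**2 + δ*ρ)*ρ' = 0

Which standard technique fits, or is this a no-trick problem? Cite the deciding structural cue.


Best approach: the homogeneous substitution — the slope's numerator and denominator have matching total degree, so it depends only on ρ/δ and the ratio substitution collapses it. Suitably rearranged — at times with the variables' roles exchanged — this doubles as a Bernoulli equation; the homogeneous reading needs no such setup.


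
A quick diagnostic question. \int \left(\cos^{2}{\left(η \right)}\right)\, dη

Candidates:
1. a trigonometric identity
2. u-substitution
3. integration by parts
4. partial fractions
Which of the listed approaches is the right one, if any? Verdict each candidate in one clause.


Verdict: a trigonometric identity — the exponent on \cos^{2}{\left(η \right)} is even — the power-reduction identity is the standard preprocessing step.
- a trigonometric identity — a fit — the right tool for this form.
- u-substitution — no subexpression of the integrand serves as a whole-integral substitution inner — individual terms may offer their own, but none carries its derivative as a factor of the full integrand; a working change of variable would have to be constructed from outside the expression.
- integration by parts: not the fit here: there is no polynomial factor to ladder down — parts can still close the trigonometric product by recursion, though the identity rewrite is the direct route.
- partial fractions — there is no rational-function structure to decompose.


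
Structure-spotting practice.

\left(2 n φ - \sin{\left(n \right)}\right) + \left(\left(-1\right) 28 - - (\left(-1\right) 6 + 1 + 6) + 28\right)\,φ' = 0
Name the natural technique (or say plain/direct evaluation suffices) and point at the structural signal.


Method: a linear integrating factor — φ enters only linearly with coefficient 2 n; multiply by exp of the integral of 2 n and the left side becomes one derivative.


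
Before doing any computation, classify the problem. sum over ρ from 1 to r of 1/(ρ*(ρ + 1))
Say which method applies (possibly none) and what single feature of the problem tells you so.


Technique: telescoping — 1/(ρ*(ρ + 1)) decomposes into shift-paired simple fractions; the series telescopes to finitely many boundary pieces.


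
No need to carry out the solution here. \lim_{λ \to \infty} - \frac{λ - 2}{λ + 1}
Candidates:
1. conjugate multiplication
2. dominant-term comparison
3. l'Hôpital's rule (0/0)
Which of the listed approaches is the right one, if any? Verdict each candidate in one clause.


Method: dominant-term comparison — at large λ only the top-degree terms survive; compare the leading terms and the limit falls out.
- conjugate multiplication — no difference of divergent radicals appears, so rationalizing has nothing to cancel.
- dominant-term comparison: yes — fits the structure here.
- l'Hôpital's rule (0/0) — as a single quotient the expression runs to ∞/∞ at the limit point — an at-infinity form of the rule would apply, though the leading-growth comparison is the direct reading.


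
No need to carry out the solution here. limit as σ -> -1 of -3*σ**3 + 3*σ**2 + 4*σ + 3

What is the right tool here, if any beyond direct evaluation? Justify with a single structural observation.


Best approach: no special technique — no denominator vanishes and nothing blows up at -1: direct substitution is the whole computation.


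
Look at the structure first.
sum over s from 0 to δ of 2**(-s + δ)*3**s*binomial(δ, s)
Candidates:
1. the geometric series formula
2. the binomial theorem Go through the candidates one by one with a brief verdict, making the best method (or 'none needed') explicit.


Best approach: the binomial theorem — binomial coefficients against complementary powers of 3 and 2: recognize the binomial expansion and resum.
- the geometric series formula — consecutive terms are not related by a fixed multiplier.
- the binomial theorem: applies; the problem has the shape this method handles.


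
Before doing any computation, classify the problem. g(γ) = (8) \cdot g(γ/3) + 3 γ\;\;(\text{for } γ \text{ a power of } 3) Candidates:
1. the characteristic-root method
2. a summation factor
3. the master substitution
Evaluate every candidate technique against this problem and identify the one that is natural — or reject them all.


Best approach: the master substitution — the argument shrinks by the factor 3, so measure the index on a logarithmic scale and the recursion becomes a shift.
- the characteristic-root method: the recursion divides its index rather than shifting it — outside the constant-shift family the root method covers.
- a summation factor — a divided-index call is outside the fixed-shift first-order family a summation factor normalizes.
- the master substitution: applicable, and directly so.


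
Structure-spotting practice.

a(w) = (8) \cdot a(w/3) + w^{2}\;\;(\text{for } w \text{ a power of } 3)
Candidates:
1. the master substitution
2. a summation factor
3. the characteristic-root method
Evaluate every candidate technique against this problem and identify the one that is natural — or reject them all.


Best approach: the master substitution — the argument shrinks by the factor 3, so measure the index on a logarithmic scale and the recursion becomes a shift.
- the master substitution: applicable, and directly so.
- a summation factor: a divided-index call is outside the fixed-shift first-order family a summation factor normalizes.
- the characteristic-root method: the recursion divides its index rather than shifting it — outside the constant-shift family the root method covers.


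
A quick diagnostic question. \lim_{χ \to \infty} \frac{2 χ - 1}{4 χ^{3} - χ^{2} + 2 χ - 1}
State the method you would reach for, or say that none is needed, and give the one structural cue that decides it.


Best approach: dominant-term comparison — divide by the highest power of χ present: lower-order terms vanish and the dominant ratio remains. As a single quotient, the ∞/∞ shape would yield to repeated differentiation as well — the growth comparison gets there in one look.


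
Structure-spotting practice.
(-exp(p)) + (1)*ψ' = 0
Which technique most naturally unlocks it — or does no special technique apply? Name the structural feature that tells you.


Method: no special technique — solved for the derivative, no ψ appears — this is antidifferentiation in p wearing ODE clothing.


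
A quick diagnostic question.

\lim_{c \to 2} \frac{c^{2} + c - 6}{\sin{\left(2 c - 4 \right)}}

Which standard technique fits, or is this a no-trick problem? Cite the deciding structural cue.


Best approach: l'Hôpital's rule (0/0) — the 0/0 form at 2 is the signature situation for l'Hôpital's rule. A local series expansion at the point resolves it as well; the rule is the packaged version of that step.


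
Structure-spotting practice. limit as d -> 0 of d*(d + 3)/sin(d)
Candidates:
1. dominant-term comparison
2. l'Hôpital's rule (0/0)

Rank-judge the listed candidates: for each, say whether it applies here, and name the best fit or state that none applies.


Method: l'Hôpital's rule (0/0) — substituting 0 gives 0 over 0; differentiate top and bottom once and re-evaluate. One could equally expand both pieces locally and compare leading terms; the rule does that in one stroke.
- dominant-term comparison — this limit is not decided by comparing leading-term growth at infinity.
- l'Hôpital's rule (0/0): a fit — the right tool for this form.


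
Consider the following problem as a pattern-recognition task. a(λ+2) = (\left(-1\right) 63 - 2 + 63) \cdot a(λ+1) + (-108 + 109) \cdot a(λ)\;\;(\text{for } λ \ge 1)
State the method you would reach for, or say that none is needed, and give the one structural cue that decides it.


Best approach: the characteristic-root method — because shifting λ leaves the equation's coefficients unchanged, exponential trials reduce it to algebra.


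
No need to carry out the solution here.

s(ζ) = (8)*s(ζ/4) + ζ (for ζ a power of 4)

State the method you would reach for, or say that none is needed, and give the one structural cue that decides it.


Technique: the master substitution — the argument contracts 4-fold per step: reindex ζ exponentially and solve the linear recurrence in the new index.


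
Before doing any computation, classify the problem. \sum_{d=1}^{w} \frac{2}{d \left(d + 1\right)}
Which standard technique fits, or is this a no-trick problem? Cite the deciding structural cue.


Diagnosis: telescoping — \frac{2}{d \left(d + 1\right)} decomposes into shift-paired simple fractions; the series telescopes to finitely many boundary pieces.


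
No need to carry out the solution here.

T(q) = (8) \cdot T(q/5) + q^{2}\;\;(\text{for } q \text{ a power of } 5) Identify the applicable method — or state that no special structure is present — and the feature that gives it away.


Best approach: the master substitution — the argument contracts 5-fold per step: reindex q exponentially and solve the linear recurrence in the new index.


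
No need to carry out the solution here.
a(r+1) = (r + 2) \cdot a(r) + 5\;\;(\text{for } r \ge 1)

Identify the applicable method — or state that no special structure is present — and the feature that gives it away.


Best approach: a summation factor — an index-dependent multiplier r + 2 rules out characteristic roots; a summation factor converts it to a pure difference.


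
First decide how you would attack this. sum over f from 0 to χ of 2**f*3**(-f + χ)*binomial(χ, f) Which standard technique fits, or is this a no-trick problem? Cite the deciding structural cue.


Verdict: the binomial theorem — binomial(χ, f) weighting matched powers of 2 and 3 is the expanded form of (2 + 3)^χ — fold it back up.


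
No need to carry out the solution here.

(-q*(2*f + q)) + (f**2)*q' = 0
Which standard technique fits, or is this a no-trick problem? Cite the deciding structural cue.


Method: the homogeneous substitution — the slope's numerator and denominator have matching total degree, so it depends only on q/f and the ratio substitution collapses it. A Bernoulli rewrite works here as the equation stands — the homogeneous substitution is the more immediate reading.


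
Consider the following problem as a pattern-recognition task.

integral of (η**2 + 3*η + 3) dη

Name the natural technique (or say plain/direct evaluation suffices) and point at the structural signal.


Best approach: no special technique — nothing composite, nothing rational, nothing trigonometric — each constant-multiple power of η integrates by the power rule alone.


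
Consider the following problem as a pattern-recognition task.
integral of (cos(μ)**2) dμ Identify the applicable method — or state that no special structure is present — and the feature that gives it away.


Method: a trigonometric identity — the exponent on cos(μ)**2 is even — the power-reduction identity is the standard preprocessing step.


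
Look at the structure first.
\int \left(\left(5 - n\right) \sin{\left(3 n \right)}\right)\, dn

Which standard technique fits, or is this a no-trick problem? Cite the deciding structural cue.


Diagnosis: integration by parts — the integrand splits as 5 - n times \sin{\left(3 n \right)} — repeatedly differentiating the polynomial part kills it, which is the parts ladder.


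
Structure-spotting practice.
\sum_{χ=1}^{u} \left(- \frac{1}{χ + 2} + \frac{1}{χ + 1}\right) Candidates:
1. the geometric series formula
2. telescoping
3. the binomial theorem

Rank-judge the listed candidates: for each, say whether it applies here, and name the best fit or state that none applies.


Best approach: telescoping — spot the paired structure — each term adds \frac{1}{χ + 1} and subtracts its successor value, which the next term restores: the definition of a telescoping chain.
- the geometric series formula — dividing successive terms gives an index-dependent quantity, not a constant.
- telescoping: a fit — the right tool for this form.
- the binomial theorem: the summand does not match any term pattern of an expanded binomial power.


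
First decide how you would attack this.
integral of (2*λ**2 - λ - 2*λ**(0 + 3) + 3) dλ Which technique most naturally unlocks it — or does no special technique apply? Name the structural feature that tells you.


Technique: no special technique — the integrand is a sum of constant multiples of powers of λ — integrate term by term.


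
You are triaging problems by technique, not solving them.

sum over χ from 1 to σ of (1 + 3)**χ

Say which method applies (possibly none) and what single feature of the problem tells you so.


Verdict: the geometric series formula — consecutive terms stand in a fixed index-free ratio — the geometric sum formula closes it.


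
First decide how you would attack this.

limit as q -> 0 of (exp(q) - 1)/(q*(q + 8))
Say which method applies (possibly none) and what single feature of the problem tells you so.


Verdict: l'Hôpital's rule (0/0) — substituting 0 gives 0 over 0; differentiate top and bottom once and re-evaluate. The standard small-argument limits would also carry it; the rule is the systematic route.


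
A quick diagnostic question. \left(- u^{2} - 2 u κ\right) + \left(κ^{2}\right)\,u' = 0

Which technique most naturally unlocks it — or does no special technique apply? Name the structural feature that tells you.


Verdict: the homogeneous substitution — the slope's numerator and denominator have matching total degree, so it depends only on u/κ and the ratio substitution collapses it. Rearranged, this also fits the Bernoulli template directly; the homogeneous substitution reads the structure without the rearrangement.


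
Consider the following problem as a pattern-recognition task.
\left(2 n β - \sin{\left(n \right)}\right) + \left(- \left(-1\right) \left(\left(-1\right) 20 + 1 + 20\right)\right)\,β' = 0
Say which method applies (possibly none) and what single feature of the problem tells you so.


Diagnosis: a linear integrating factor — the unknown enters only to the first power against a nonzero forcing term — the integrating-factor template applies directly.


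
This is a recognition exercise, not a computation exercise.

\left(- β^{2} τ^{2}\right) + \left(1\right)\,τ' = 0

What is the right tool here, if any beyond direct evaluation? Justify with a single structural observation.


Diagnosis: separation of variables — the derivative equals a pure function of β (namely β^{2}) times a pure function of τ (namely τ^{2}); divide and integrate each side.


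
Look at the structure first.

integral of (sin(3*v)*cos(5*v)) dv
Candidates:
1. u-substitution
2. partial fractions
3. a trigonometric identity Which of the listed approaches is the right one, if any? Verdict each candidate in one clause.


Best approach: a trigonometric identity — apply product-to-sum to sin(3*v)*cos(5*v): two clean single-angle terms replace one awkward product.
- u-substitution: no subexpression of the integrand serves as a whole-integral substitution inner — individual terms may offer their own, but none carries its derivative as a factor of the full integrand; a working change of variable would have to be constructed from outside the expression.
- partial fractions — there is no rational-function structure to decompose.
- a trigonometric identity — applies; the problem has the shape this method handles.


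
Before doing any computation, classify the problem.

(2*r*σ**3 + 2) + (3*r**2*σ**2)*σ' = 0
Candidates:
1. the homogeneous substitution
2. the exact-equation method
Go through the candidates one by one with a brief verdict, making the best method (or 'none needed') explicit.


Technique: the exact-equation method — this form is already the differential of something: the matching mixed partials of 2*r*σ**3 + 2 and 3*r**2*σ**2 prove it.
- the homogeneous substitution — the ratio substitution does not collapse this equation.
- the exact-equation method — a fit — the right tool for this form.


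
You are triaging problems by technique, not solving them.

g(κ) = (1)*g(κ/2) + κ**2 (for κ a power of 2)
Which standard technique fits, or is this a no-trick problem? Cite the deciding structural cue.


Best approach: the master substitution — the argument κ/2 divides the index by 2; the standard κ = 2^m substitution converts it to a constant-shift recurrence.


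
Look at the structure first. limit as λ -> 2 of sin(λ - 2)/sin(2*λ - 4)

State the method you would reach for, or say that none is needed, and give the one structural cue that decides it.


Method: l'Hôpital's rule (0/0) — plug in 2: top and bottom both hit zero, so differentiate each and retry. Expanding numerator and denominator to first order gives the same value — the rule automates exactly that.


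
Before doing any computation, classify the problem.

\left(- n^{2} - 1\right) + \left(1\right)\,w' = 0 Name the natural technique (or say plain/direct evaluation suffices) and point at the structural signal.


Method: no special technique — the slope is a function of n alone, so integrate both sides directly.


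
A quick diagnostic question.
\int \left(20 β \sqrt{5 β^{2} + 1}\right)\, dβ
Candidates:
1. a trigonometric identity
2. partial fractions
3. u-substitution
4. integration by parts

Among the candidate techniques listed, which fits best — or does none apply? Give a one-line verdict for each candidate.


Method: u-substitution — gathered as a product, the integrand carries the factor 20 β — up to a constant, the derivative of the inner expression 5 β^{2} + 1 — so u = 5 β^{2} + 1 collapses the integral.
- a trigonometric identity — no sine or cosine appears, so there is nothing for a trigonometric identity to act on.
- partial fractions: there is no rational-function structure to decompose.
- u-substitution: applicable, and directly so.
- integration by parts: the non-polynomial partner is not one of the parts kernels — exp, sine, or cosine with a degree-1 argument, or a logarithm.


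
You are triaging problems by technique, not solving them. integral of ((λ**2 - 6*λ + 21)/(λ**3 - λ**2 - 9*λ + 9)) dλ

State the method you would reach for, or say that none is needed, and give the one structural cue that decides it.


Method: partial fractions — once λ**3 - λ**2 - 9*λ + 9 is factored, each root contributes a simple-fraction term; integrate them one at a time.


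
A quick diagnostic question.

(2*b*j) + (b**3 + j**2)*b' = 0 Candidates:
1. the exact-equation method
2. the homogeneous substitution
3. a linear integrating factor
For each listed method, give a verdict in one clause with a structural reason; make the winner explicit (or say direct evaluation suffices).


Method: the exact-equation method — because the two cross partials coincide, the form is conservative as written — recover its potential in (j, b).
- the exact-equation method — a fit — the right tool for this form.
- the homogeneous substitution: rescaling both variables together changes the slope, so no ratio substitution collapses it.
- a linear integrating factor — the unknown enters nonlinearly (through a power, a denominator, or a transcendental function), which the linear integrating-factor recipe cannot absorb as-is — any repair would come from a preliminary substitution, not the factor.


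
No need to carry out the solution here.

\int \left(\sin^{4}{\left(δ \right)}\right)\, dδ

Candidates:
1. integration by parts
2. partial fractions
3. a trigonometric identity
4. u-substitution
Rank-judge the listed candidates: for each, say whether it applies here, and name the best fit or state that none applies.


Technique: a trigonometric identity — \sin^{4}{\left(δ \right)} carries an even exponent — trade it for double-angle cosines before integrating.
- integration by parts — not the natural route: no polynomial-kernel product appears — a recursive parts reduction of the trigonometric product exists, but the identity rewrite is direct.
- partial fractions: there is no rational-function structure to decompose.
- a trigonometric identity: yes, a natural case for it.
- u-substitution — no subexpression of the integrand serves as a whole-integral substitution inner — individual terms may offer their own, but none carries its derivative as a factor of the full integrand; a working change of variable would have to be constructed from outside the expression.


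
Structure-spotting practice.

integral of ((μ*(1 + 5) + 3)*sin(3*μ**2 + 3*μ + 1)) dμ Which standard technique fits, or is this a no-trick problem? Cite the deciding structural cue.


Verdict: u-substitution — gathered as a product, the integrand carries the factor (μ*(1 + 5) + 3) — up to a constant, the derivative of the inner expression 3*μ**2 + 3*μ + 1 — so u = 3*μ**2 + 3*μ + 1 collapses the integral.


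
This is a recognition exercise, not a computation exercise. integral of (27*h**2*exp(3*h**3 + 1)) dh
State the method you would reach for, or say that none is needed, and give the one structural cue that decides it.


Verdict: u-substitution — 27*h**2 matches the derivative of 3*h**3 + 1 up to a constant; with u = 3*h**3 + 1 the whole integrand folds into a function of u alone.


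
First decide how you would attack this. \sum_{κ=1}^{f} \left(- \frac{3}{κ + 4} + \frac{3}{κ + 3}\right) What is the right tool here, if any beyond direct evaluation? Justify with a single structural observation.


Method: telescoping — write out three consecutive terms and watch the interior cancel: the advanced copy one term subtracts reappears as the very next term's leading piece, pair after pair.


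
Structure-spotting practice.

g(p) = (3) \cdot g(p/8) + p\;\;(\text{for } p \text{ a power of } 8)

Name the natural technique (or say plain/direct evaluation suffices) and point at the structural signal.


Verdict: the master substitution — the argument contracts 8-fold per step: reindex p exponentially and solve the linear recurrence in the new index.


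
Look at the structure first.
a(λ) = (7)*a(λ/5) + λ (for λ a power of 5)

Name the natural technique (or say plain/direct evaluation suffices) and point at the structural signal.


Method: the master substitution — the argument contracts 5-fold per step: reindex λ exponentially and solve the linear recurrence in the new index.


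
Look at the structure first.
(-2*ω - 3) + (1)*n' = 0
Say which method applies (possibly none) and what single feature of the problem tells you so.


Method: no special technique — solved for the derivative, no n appears — this is antidifferentiation in ω wearing ODE clothing.


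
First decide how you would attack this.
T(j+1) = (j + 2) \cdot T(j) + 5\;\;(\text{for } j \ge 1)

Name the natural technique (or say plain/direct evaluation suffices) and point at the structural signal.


Method: a summation factor — first-order linear but the coefficient j + 2 moves with the index — divide by the cumulative product and telescope.


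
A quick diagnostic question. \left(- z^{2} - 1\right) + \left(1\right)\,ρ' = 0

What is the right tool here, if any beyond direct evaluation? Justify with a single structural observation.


Verdict: no special technique — solved for the derivative, no ρ appears — this is antidifferentiation in z wearing ODE clothing.


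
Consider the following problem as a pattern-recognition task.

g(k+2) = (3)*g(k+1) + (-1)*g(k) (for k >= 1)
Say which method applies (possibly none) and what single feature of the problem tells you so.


Verdict: the characteristic-root method — linear, homogeneous, constant coefficients: solutions of the form r^k exist — find the roots of the characteristic polynomial.


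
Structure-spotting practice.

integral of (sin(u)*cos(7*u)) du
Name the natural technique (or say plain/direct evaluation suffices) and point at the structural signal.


Best approach: a trigonometric identity — the identity turns sin(u)*cos(7*u) into two lone cosines/sines, each trivially integrable.


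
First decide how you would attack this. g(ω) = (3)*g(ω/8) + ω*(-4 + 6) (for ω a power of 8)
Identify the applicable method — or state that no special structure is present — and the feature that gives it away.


Technique: the master substitution — a divide-and-conquer shape: argument ω/8, so change variables with ω = 8^m and solve the linear version.


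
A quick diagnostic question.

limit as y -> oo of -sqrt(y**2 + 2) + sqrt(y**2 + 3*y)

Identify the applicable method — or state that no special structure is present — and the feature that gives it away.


Technique: conjugate multiplication — divergence minus divergence hides a finite answer — expose it by pairing sqrt(y**2 + 3*y) - sqrt(y**2 + 2) with its conjugate.


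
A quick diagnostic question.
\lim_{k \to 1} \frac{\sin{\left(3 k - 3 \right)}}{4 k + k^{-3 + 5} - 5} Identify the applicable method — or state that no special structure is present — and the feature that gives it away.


Verdict: l'Hôpital's rule (0/0) — substituting 1 gives 0 over 0; differentiate top and bottom once and re-evaluate. The standard small-argument limits would also carry it; the rule is the systematic route.


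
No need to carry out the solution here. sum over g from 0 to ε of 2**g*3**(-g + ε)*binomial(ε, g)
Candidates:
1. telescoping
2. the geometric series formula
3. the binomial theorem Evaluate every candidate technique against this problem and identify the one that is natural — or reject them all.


Verdict: the binomial theorem — binomial coefficients against complementary powers of 2 and 3: recognize the binomial expansion and resum.
- telescoping — neither a shifted-difference shape nor integer-spaced poles are present.
- the geometric series formula: dividing successive terms gives an index-dependent quantity, not a constant.
- the binomial theorem: a fit — the right tool for this form.


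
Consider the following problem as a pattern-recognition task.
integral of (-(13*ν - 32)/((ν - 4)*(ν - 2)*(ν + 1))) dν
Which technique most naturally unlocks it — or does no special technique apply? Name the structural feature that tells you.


Verdict: partial fractions — the bottom factors while the top stays lower-degree — split into simple fractions and integrate piece by piece.


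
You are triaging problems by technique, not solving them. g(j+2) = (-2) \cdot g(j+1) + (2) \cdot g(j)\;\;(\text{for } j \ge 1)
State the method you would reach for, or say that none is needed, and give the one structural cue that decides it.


Method: the characteristic-root method — fixed numeric weights on consecutive terms and no forcing term added: the root method in its home territory.


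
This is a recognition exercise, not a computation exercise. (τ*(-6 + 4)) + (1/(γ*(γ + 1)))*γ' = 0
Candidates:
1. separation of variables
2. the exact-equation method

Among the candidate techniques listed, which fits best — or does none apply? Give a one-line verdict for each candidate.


Technique: separation of variables — one side of the product carries the independent variable, the other the unknown — the textbook separation shape. A Bernoulli rewrite would carry it as the equation stands — separating the variables needs no rearrangement either.
- separation of variables: applicable, and directly so.
- the exact-equation method: the cross-partial test holds only vacuously — each coefficient lives in its own variable, so the exactness machinery reads no structure the split form does not already show.


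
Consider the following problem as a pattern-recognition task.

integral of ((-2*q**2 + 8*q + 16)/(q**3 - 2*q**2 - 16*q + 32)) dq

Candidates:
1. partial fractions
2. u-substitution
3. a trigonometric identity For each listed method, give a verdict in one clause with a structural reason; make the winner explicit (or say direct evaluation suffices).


Method: partial fractions — each factor of q**3 - 2*q**2 - 16*q + 32 owns one elementary piece of the integrand — separate them and integrate piecewise.
- partial fractions — applies; the problem has the shape this method handles.
- u-substitution: no subexpression of the integrand serves as a whole-integral substitution inner — individual terms may offer their own, but none carries its derivative as a factor of the full integrand; a working change of variable would have to be constructed from outside the expression.
- a trigonometric identity — no sine or cosine appears, so there is nothing for a trigonometric identity to act on.


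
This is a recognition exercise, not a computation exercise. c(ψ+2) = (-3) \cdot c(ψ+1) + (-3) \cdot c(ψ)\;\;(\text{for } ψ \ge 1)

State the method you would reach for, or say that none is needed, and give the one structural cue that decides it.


Diagnosis: the characteristic-root method — shift-invariance with fixed coefficients calls for exponential trials; the characteristic polynomial finds every r^ψ.


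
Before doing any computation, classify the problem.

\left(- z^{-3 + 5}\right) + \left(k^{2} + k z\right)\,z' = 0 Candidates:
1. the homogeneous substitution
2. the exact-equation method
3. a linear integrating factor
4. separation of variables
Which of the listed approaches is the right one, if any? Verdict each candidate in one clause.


Best approach: the homogeneous substitution — the slope's numerator and denominator have matching total degree, so it depends only on z/k and the ratio substitution collapses it. Rewriting — with the variables' roles exchanged where the shape demands it — would expose a Bernoulli structure too; the homogeneous substitution simply reads the degrees directly.
- the homogeneous substitution — yes — fits the structure here.
- the exact-equation method — exactness fails on the nose — the mixed partials do not match.
- a linear integrating factor — the unknown enters nonlinearly (through a power, a denominator, or a transcendental function), which the linear integrating-factor recipe cannot absorb as-is — any repair would come from a preliminary substitution, not the factor.
- separation of variables: no algebra isolates the independent variable on one side and the unknown on the other.


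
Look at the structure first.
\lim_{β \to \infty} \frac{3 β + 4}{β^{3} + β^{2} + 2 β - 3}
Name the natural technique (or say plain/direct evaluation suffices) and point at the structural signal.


Diagnosis: dominant-term comparison — at large β only the top-degree terms survive; compare the leading terms and the limit falls out. Differentiating the expression as a single quotient would eventually settle it as well; matching dominant growth settles it immediately.


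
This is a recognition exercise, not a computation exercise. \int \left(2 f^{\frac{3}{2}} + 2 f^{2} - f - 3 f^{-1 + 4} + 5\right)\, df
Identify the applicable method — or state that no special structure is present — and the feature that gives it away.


Best approach: no special technique — scan for structure and find none: constant multiples of powers of f, integrate directly.


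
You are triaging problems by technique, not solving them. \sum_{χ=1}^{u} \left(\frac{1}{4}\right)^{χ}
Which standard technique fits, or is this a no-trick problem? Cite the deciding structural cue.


Verdict: the geometric series formula — consecutive terms stand in a fixed index-free ratio — the geometric sum formula closes it.


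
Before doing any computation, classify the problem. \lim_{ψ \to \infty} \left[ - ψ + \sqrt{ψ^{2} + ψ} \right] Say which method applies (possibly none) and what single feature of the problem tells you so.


Verdict: conjugate multiplication — an infinity-minus-infinity difference with a surviving radical — multiply by the conjugate to cancel the divergence.


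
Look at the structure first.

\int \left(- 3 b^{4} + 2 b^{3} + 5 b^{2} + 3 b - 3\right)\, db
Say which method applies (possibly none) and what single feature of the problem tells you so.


Best approach: no special technique — a term-by-term power-rule job in b; no substitution or rearrangement earns its keep here.


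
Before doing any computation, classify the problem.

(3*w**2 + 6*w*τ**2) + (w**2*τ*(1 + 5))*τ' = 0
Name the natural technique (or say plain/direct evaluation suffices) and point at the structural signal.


Best approach: the exact-equation method — because the two cross partials coincide, the form is conservative as written — recover its potential in (w, τ).


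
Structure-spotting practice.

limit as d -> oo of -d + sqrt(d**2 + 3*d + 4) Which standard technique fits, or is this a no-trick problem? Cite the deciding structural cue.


Diagnosis: conjugate multiplication — the difference sqrt(d**2 + 3*d + 4) - d is an ∞ − ∞ stalemate; its conjugate partner breaks the tie.


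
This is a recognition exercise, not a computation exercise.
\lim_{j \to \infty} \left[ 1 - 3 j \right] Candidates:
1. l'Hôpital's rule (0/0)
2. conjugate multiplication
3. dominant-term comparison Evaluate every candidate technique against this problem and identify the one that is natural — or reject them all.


Diagnosis: dominant-term comparison — at large j only the top-degree terms survive; compare the leading terms and the limit falls out.
- l'Hôpital's rule (0/0) — no 0/0 form appears: written as one quotient, top and bottom both grow without bound, and the ratio is decided by their leading terms.
- conjugate multiplication — multiplying by a conjugate would not remove any indeterminacy here.
- dominant-term comparison — yes, a natural case for it.


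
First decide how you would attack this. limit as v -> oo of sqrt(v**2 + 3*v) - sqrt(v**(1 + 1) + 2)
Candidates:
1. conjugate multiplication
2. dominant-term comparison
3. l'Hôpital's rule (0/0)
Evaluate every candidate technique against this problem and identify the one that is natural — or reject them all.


Method: conjugate multiplication — the ∞ − ∞ radical form is the exact trigger for the conjugate maneuver.
- conjugate multiplication: yes — fits the structure here.
- dominant-term comparison — this is not a rational comparison of growth rates at infinity.
- l'Hôpital's rule (0/0): substitution produces ∞ − ∞ rather than a vanishing quotient; the rule needs a 0/0 ratio to act on.


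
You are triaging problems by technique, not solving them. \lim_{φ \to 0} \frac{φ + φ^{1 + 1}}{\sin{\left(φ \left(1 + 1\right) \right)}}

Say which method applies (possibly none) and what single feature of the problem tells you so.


Diagnosis: l'Hôpital's rule (0/0) — substituting 0 gives 0 over 0; differentiate top and bottom once and re-evaluate. A local series expansion at the point resolves it as well; the rule is the packaged version of that step.
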